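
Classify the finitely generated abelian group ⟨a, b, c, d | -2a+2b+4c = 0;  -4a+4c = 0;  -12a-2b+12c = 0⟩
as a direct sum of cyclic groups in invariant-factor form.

rank_ℚ(R)=3; free=4−3=1
SNF(R) diag = [2, 2, 4] → torsion [2, 2, 4]

Answer: M ≅ ℤ^1 ⊕ ℤ/2 ⊕ ℤ/2 ⊕ ℤ/4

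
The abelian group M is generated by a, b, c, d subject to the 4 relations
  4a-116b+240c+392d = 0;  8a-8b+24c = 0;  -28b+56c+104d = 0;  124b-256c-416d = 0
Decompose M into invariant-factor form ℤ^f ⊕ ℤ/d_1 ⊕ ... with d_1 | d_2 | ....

rank_ℚ(R)=4; free=4−4=0
SNF(R) diag = [4, 4, 8, 24] → torsion [4, 4, 8, 24]

Answer: M ≅ ℤ/4 ⊕ ℤ/4 ⊕ ℤ/8 ⊕ ℤ/24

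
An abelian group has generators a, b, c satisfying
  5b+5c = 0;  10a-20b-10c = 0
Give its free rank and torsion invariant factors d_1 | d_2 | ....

Answer: M ≅ ℤ^1 ⊕ ℤ/5 ⊕ ℤ/10

Derivation:
rank_ℚ(R)=2; free=3−2=1
SNF(R) diag = [5, 10] → torsion [5, 10]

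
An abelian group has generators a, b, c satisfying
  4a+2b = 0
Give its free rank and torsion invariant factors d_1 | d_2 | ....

Answer: M ≅ ℤ^2 ⊕ ℤ/2

Derivation:
rank_ℚ(R)=1; free=3−1=2
SNF(R) diag = [2] → torsion [2]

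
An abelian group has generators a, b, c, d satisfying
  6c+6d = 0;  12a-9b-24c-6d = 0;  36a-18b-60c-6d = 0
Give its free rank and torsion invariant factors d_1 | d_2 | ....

rank_ℚ(R)=3; free=4−3=1
SNF(R) diag = [3, 6, 18] → torsion [3, 6, 18]

Answer: M ≅ ℤ^1 ⊕ ℤ/3 ⊕ ℤ/6 ⊕ ℤ/18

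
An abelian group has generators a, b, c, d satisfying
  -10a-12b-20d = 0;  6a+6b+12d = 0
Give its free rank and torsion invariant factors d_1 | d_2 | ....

Answer: M ≅ ℤ^2 ⊕ ℤ/2 ⊕ ℤ/6

Derivation:
rank_ℚ(R)=2; free=4−2=2
SNF(R) diag = [2, 6] → torsion [2, 6]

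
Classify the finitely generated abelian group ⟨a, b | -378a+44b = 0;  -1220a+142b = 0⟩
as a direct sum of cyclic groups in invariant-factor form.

Answer: M ≅ ℤ/2 ⊕ ℤ/2

Derivation:
rank_ℚ(R)=2; free=2−2=0
SNF(R) diag = [2, 2] → torsion [2, 2]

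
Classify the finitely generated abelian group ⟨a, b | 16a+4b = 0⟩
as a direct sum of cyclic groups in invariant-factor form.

rank_ℚ(R)=1; free=2−1=1
SNF(R) diag = [4] → torsion [4]

Answer: M ≅ ℤ^1 ⊕ ℤ/4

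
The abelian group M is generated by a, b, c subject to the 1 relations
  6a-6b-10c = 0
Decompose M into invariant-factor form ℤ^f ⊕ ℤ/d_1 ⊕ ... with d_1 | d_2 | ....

Answer: M ≅ ℤ^2 ⊕ ℤ/2

Derivation:
rank_ℚ(R)=1; free=3−1=2
SNF(R) diag = [2] → torsion [2]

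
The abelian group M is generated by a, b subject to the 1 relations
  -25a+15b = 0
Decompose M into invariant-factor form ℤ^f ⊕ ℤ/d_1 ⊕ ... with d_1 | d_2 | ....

rank_ℚ(R)=1; free=2−1=1
SNF(R) diag = [5] → torsion [5]

Answer: M ≅ ℤ^1 ⊕ ℤ/5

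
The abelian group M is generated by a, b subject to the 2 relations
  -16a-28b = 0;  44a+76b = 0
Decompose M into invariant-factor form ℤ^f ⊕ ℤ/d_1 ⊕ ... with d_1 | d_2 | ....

Answer: M ≅ ℤ/4 ⊕ ℤ/4

Derivation:
rank_ℚ(R)=2; free=2−2=0
SNF(R) diag = [4, 4] → torsion [4, 4]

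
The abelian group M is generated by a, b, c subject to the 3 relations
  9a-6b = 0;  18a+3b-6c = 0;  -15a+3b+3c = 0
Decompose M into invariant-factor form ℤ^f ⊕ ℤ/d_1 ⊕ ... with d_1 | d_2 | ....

Answer: M ≅ ℤ/3 ⊕ ℤ/3 ⊕ ℤ/3

Derivation:
rank_ℚ(R)=3; free=3−3=0
SNF(R) diag = [3, 3, 3] → torsion [3, 3, 3]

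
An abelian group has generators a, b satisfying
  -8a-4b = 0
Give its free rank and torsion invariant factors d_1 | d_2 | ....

Answer: M ≅ ℤ^1 ⊕ ℤ/4

Derivation:
rank_ℚ(R)=1; free=2−1=1
SNF(R) diag = [4] → torsion [4]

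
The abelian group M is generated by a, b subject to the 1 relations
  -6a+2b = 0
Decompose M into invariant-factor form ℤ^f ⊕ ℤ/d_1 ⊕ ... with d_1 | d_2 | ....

rank_ℚ(R)=1; free=2−1=1
SNF(R) diag = [2] → torsion [2]

Answer: M ≅ ℤ^1 ⊕ ℤ/2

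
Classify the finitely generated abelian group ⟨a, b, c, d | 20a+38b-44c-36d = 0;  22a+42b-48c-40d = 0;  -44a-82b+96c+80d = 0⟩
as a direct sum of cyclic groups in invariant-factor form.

rank_ℚ(R)=3; free=4−3=1
SNF(R) diag = [2, 2, 4] → torsion [2, 2, 4]

Answer: M ≅ ℤ^1 ⊕ ℤ/2 ⊕ ℤ/2 ⊕ ℤ/4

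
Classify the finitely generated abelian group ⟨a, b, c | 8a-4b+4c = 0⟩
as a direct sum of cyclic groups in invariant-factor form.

rank_ℚ(R)=1; free=3−1=2
SNF(R) diag = [4] → torsion [4]

Answer: M ≅ ℤ^2 ⊕ ℤ/4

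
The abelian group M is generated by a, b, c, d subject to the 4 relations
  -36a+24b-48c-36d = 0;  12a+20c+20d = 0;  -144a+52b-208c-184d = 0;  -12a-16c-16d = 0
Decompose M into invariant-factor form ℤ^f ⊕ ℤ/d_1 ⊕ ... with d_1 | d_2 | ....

Answer: M ≅ ℤ/4 ⊕ ℤ/4 ⊕ ℤ/12 ⊕ ℤ/12

Derivation:
rank_ℚ(R)=4; free=4−4=0
SNF(R) diag = [4, 4, 12, 12] → torsion [4, 4, 12, 12]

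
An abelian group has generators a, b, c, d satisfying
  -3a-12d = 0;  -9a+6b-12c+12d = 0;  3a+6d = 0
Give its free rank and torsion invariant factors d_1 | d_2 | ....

rank_ℚ(R)=3; free=4−3=1
SNF(R) diag = [3, 6, 6] → torsion [3, 6, 6]

Answer: M ≅ ℤ^1 ⊕ ℤ/3 ⊕ ℤ/6 ⊕ ℤ/6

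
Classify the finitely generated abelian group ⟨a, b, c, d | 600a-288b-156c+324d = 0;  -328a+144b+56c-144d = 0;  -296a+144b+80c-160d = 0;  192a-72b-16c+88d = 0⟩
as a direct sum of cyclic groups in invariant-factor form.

Answer: M ≅ ℤ/4 ⊕ ℤ/8 ⊕ ℤ/24 ⊕ ℤ/72

Derivation:
rank_ℚ(R)=4; free=4−4=0
SNF(R) diag = [4, 8, 24, 72] → torsion [4, 8, 24, 72]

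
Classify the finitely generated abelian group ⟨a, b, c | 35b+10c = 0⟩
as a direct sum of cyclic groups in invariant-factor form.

Answer: M ≅ ℤ^2 ⊕ ℤ/5

Derivation:
rank_ℚ(R)=1; free=3−1=2
SNF(R) diag = [5] → torsion [5]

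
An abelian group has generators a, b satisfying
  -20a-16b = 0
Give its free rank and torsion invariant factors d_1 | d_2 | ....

Answer: M ≅ ℤ^1 ⊕ ℤ/4

Derivation:
rank_ℚ(R)=1; free=2−1=1
SNF(R) diag = [4] → torsion [4]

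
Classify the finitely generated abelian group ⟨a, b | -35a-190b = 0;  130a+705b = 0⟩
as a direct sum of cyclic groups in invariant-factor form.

rank_ℚ(R)=2; free=2−2=0
SNF(R) diag = [5, 5] → torsion [5, 5]

Answer: M ≅ ℤ/5 ⊕ ℤ/5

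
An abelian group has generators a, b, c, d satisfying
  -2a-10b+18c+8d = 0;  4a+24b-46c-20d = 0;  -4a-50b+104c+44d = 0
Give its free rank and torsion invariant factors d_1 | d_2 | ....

rank_ℚ(R)=3; free=4−3=1
SNF(R) diag = [2, 2, 2] → torsion [2, 2, 2]

Answer: M ≅ ℤ^1 ⊕ ℤ/2 ⊕ ℤ/2 ⊕ ℤ/2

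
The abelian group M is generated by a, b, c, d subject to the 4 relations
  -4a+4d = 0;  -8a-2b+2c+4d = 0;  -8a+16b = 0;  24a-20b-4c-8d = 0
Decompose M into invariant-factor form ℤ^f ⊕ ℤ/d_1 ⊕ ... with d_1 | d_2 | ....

rank_ℚ(R)=4; free=4−4=0
SNF(R) diag = [2, 4, 8, 8] → torsion [2, 4, 8, 8]

Answer: M ≅ ℤ/2 ⊕ ℤ/4 ⊕ ℤ/8 ⊕ ℤ/8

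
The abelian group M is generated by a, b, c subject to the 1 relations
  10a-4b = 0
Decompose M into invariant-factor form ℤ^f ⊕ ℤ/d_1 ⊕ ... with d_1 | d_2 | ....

rank_ℚ(R)=1; free=3−1=2
SNF(R) diag = [2] → torsion [2]

Answer: M ≅ ℤ^2 ⊕ ℤ/2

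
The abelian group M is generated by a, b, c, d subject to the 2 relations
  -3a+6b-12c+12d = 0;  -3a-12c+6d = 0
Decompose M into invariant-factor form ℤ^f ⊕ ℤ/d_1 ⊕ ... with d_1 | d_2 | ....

Answer: M ≅ ℤ^2 ⊕ ℤ/3 ⊕ ℤ/6

Derivation:
rank_ℚ(R)=2; free=4−2=2
SNF(R) diag = [3, 6] → torsion [3, 6]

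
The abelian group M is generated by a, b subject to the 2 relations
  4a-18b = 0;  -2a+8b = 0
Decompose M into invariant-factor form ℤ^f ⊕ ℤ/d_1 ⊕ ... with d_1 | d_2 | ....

rank_ℚ(R)=2; free=2−2=0
SNF(R) diag = [2, 2] → torsion [2, 2]

Answer: M ≅ ℤ/2 ⊕ ℤ/2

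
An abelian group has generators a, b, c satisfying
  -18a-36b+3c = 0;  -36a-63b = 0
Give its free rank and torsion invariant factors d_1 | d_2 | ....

rank_ℚ(R)=2; free=3−2=1
SNF(R) diag = [3, 9] → torsion [3, 9]

Answer: M ≅ ℤ^1 ⊕ ℤ/3 ⊕ ℤ/9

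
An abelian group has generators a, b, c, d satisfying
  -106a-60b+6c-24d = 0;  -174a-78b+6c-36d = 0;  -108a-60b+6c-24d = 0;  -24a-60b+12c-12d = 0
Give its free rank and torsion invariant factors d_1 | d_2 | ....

rank_ℚ(R)=4; free=4−4=0
SNF(R) diag = [2, 6, 6, 12] → torsion [2, 6, 6, 12]

Answer: M ≅ ℤ/2 ⊕ ℤ/6 ⊕ ℤ/6 ⊕ ℤ/12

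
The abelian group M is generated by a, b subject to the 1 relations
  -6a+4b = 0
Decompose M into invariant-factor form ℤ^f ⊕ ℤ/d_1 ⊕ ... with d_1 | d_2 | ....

Answer: M ≅ ℤ^1 ⊕ ℤ/2

Derivation:
rank_ℚ(R)=1; free=2−1=1
SNF(R) diag = [2] → torsion [2]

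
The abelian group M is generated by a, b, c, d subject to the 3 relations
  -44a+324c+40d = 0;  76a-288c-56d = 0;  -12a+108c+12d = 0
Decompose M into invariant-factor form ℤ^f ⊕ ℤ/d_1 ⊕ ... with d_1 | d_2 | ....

rank_ℚ(R)=3; free=4−3=1
SNF(R) diag = [4, 12, 36] → torsion [4, 12, 36]

Answer: M ≅ ℤ^1 ⊕ ℤ/4 ⊕ ℤ/12 ⊕ ℤ/36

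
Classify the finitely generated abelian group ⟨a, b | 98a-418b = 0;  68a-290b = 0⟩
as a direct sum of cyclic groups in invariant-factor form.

Answer: M ≅ ℤ/2 ⊕ ℤ/2

Derivation:
rank_ℚ(R)=2; free=2−2=0
SNF(R) diag = [2, 2] → torsion [2, 2]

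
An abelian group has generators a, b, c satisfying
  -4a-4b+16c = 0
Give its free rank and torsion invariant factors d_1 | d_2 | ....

rank_ℚ(R)=1; free=3−1=2
SNF(R) diag = [4] → torsion [4]

Answer: M ≅ ℤ^2 ⊕ ℤ/4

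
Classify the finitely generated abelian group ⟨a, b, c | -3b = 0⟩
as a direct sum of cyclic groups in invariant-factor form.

rank_ℚ(R)=1; free=3−1=2
SNF(R) diag = [3] → torsion [3]

Answer: M ≅ ℤ^2 ⊕ ℤ/3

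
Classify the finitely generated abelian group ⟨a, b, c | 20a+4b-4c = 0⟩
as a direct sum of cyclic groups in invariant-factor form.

rank_ℚ(R)=1; free=3−1=2
SNF(R) diag = [4] → torsion [4]

Answer: M ≅ ℤ^2 ⊕ ℤ/4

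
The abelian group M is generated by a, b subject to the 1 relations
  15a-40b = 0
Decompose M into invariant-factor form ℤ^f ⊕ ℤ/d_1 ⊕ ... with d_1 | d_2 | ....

rank_ℚ(R)=1; free=2−1=1
SNF(R) diag = [5] → torsion [5]

Answer: M ≅ ℤ^1 ⊕ ℤ/5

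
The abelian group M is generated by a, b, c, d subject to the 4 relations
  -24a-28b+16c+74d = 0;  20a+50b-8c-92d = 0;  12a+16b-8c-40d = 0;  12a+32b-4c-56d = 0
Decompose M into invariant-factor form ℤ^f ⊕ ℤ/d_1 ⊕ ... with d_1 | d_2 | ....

rank_ℚ(R)=4; free=4−4=0
SNF(R) diag = [2, 2, 4, 12] → torsion [2, 2, 4, 12]

Answer: M ≅ ℤ/2 ⊕ ℤ/2 ⊕ ℤ/4 ⊕ ℤ/12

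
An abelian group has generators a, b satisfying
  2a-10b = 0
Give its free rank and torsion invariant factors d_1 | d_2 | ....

Answer: M ≅ ℤ^1 ⊕ ℤ/2

Derivation:
rank_ℚ(R)=1; free=2−1=1
SNF(R) diag = [2] → torsion [2]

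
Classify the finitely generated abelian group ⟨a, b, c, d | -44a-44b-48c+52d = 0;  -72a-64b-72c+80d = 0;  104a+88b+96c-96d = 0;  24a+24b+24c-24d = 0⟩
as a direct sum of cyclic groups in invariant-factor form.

Answer: M ≅ ℤ/4 ⊕ ℤ/8 ⊕ ℤ/8 ⊕ ℤ/24

Derivation:
rank_ℚ(R)=4; free=4−4=0
SNF(R) diag = [4, 8, 8, 24] → torsion [4, 8, 8, 24]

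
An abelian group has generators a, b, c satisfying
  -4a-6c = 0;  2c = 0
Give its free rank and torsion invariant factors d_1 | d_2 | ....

rank_ℚ(R)=2; free=3−2=1
SNF(R) diag = [2, 4] → torsion [2, 4]

Answer: M ≅ ℤ^1 ⊕ ℤ/2 ⊕ ℤ/4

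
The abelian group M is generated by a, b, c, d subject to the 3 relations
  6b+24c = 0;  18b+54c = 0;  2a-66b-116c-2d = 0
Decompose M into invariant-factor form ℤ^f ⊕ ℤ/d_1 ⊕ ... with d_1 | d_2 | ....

Answer: M ≅ ℤ^1 ⊕ ℤ/2 ⊕ ℤ/6 ⊕ ℤ/18

Derivation:
rank_ℚ(R)=3; free=4−3=1
SNF(R) diag = [2, 6, 18] → torsion [2, 6, 18]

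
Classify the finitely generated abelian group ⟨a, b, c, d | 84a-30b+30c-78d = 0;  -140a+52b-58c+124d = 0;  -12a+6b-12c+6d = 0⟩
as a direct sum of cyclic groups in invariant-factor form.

Answer: M ≅ ℤ^1 ⊕ ℤ/2 ⊕ ℤ/6 ⊕ ℤ/12

Derivation:
rank_ℚ(R)=3; free=4−3=1
SNF(R) diag = [2, 6, 12] → torsion [2, 6, 12]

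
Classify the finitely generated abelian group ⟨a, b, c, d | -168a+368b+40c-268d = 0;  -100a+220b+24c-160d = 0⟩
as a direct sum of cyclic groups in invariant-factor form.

rank_ℚ(R)=2; free=4−2=2
SNF(R) diag = [4, 4] → torsion [4, 4]

Answer: M ≅ ℤ^2 ⊕ ℤ/4 ⊕ ℤ/4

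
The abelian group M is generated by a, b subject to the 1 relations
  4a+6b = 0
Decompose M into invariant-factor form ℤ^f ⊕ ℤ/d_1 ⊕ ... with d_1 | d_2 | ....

rank_ℚ(R)=1; free=2−1=1
SNF(R) diag = [2] → torsion [2]

Answer: M ≅ ℤ^1 ⊕ ℤ/2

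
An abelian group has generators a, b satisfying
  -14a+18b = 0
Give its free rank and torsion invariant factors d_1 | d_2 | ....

Answer: M ≅ ℤ^1 ⊕ ℤ/2

Derivation:
rank_ℚ(R)=1; free=2−1=1
SNF(R) diag = [2] → torsion [2]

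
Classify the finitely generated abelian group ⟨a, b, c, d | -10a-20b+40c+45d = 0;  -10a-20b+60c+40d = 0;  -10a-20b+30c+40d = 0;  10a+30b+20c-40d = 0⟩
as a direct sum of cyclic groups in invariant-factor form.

Answer: M ≅ ℤ/5 ⊕ ℤ/10 ⊕ ℤ/10 ⊕ ℤ/30

Derivation:
rank_ℚ(R)=4; free=4−4=0
SNF(R) diag = [5, 10, 10, 30] → torsion [5, 10, 10, 30]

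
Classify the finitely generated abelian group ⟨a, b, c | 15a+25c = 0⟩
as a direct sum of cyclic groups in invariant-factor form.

Answer: M ≅ ℤ^2 ⊕ ℤ/5

Derivation:
rank_ℚ(R)=1; free=3−1=2
SNF(R) diag = [5] → torsion [5]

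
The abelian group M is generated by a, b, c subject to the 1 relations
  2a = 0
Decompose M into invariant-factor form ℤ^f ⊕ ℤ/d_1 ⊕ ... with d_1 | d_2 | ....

Answer: M ≅ ℤ^2 ⊕ ℤ/2

Derivation:
rank_ℚ(R)=1; free=3−1=2
SNF(R) diag = [2] → torsion [2]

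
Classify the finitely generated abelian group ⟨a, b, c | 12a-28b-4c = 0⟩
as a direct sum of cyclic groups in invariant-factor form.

Answer: M ≅ ℤ^2 ⊕ ℤ/4

Derivation:
rank_ℚ(R)=1; free=3−1=2
SNF(R) diag = [4] → torsion [4]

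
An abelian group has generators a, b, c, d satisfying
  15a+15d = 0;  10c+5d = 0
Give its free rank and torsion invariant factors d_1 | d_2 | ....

Answer: M ≅ ℤ^2 ⊕ ℤ/5 ⊕ ℤ/15

Derivation:
rank_ℚ(R)=2; free=4−2=2
SNF(R) diag = [5, 15] → torsion [5, 15]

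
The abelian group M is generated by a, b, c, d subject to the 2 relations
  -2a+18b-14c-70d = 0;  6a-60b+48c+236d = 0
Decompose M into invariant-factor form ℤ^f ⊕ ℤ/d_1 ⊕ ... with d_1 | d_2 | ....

rank_ℚ(R)=2; free=4−2=2
SNF(R) diag = [2, 2] → torsion [2, 2]

Answer: M ≅ ℤ^2 ⊕ ℤ/2 ⊕ ℤ/2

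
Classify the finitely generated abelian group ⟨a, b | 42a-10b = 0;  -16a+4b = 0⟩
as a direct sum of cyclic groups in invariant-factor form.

Answer: M ≅ ℤ/2 ⊕ ℤ/4

Derivation:
rank_ℚ(R)=2; free=2−2=0
SNF(R) diag = [2, 4] → torsion [2, 4]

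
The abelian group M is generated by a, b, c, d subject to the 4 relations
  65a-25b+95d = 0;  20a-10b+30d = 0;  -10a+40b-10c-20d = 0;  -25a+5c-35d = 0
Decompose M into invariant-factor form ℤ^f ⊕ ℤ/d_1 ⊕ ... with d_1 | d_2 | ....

Answer: M ≅ ℤ/5 ⊕ ℤ/5 ⊕ ℤ/10 ⊕ ℤ/10

Derivation:
rank_ℚ(R)=4; free=4−4=0
SNF(R) diag = [5, 5, 10, 10] → torsion [5, 5, 10, 10]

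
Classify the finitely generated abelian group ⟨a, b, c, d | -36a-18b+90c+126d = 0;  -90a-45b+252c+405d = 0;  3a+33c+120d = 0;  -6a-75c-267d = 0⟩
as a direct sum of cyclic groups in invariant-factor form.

Answer: M ≅ ℤ/3 ⊕ ℤ/9 ⊕ ℤ/9 ⊕ ℤ/18

Derivation:
rank_ℚ(R)=4; free=4−4=0
SNF(R) diag = [3, 9, 9, 18] → torsion [3, 9, 9, 18]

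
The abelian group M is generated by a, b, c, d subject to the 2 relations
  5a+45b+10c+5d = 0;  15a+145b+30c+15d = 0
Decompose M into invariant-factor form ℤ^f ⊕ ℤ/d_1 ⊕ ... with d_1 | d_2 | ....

rank_ℚ(R)=2; free=4−2=2
SNF(R) diag = [5, 10] → torsion [5, 10]

Answer: M ≅ ℤ^2 ⊕ ℤ/5 ⊕ ℤ/10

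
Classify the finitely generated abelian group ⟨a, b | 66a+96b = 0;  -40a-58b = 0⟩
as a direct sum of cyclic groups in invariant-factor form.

rank_ℚ(R)=2; free=2−2=0
SNF(R) diag = [2, 6] → torsion [2, 6]

Answer: M ≅ ℤ/2 ⊕ ℤ/6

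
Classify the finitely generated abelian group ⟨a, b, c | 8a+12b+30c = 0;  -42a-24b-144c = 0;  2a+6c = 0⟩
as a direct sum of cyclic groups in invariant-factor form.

rank_ℚ(R)=3; free=3−3=0
SNF(R) diag = [2, 6, 12] → torsion [2, 6, 12]

Answer: M ≅ ℤ/2 ⊕ ℤ/6 ⊕ ℤ/12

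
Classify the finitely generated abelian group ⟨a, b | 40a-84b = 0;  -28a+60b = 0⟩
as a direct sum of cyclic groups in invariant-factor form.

rank_ℚ(R)=2; free=2−2=0
SNF(R) diag = [4, 12] → torsion [4, 12]

Answer: M ≅ ℤ/4 ⊕ ℤ/12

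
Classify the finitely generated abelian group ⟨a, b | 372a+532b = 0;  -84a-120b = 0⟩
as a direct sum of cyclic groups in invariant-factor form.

rank_ℚ(R)=2; free=2−2=0
SNF(R) diag = [4, 12] → torsion [4, 12]

Answer: M ≅ ℤ/4 ⊕ ℤ/12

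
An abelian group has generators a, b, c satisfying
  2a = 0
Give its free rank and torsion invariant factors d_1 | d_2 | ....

Answer: M ≅ ℤ^2 ⊕ ℤ/2

Derivation:
rank_ℚ(R)=1; free=3−1=2
SNF(R) diag = [2] → torsion [2]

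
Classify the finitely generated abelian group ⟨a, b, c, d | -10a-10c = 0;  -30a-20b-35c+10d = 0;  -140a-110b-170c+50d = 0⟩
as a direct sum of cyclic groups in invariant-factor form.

rank_ℚ(R)=3; free=4−3=1
SNF(R) diag = [5, 10, 10] → torsion [5, 10, 10]

Answer: M ≅ ℤ^1 ⊕ ℤ/5 ⊕ ℤ/10 ⊕ ℤ/10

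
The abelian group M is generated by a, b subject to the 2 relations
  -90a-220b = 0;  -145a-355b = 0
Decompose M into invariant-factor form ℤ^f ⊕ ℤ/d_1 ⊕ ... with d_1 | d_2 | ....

rank_ℚ(R)=2; free=2−2=0
SNF(R) diag = [5, 10] → torsion [5, 10]

Answer: M ≅ ℤ/5 ⊕ ℤ/10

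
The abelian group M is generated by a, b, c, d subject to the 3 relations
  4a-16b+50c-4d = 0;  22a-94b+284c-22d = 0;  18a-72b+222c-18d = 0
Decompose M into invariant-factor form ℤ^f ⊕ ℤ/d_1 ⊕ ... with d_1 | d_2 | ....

rank_ℚ(R)=3; free=4−3=1
SNF(R) diag = [2, 6, 6] → torsion [2, 6, 6]

Answer: M ≅ ℤ^1 ⊕ ℤ/2 ⊕ ℤ/6 ⊕ ℤ/6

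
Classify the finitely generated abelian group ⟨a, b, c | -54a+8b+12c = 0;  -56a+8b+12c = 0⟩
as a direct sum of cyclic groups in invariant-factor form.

Answer: M ≅ ℤ^1 ⊕ ℤ/2 ⊕ ℤ/4

Derivation:
rank_ℚ(R)=2; free=3−2=1
SNF(R) diag = [2, 4] → torsion [2, 4]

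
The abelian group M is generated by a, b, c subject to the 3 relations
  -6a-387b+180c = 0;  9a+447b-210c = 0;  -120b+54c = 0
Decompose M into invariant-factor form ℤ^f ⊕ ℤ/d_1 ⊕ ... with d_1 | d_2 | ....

rank_ℚ(R)=3; free=3−3=0
SNF(R) diag = [3, 3, 6] → torsion [3, 3, 6]

Answer: M ≅ ℤ/3 ⊕ ℤ/3 ⊕ ℤ/6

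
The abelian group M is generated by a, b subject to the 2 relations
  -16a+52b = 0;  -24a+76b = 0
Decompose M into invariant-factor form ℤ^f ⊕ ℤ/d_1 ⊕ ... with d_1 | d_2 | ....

Answer: M ≅ ℤ/4 ⊕ ℤ/8

Derivation:
rank_ℚ(R)=2; free=2−2=0
SNF(R) diag = [4, 8] → torsion [4, 8]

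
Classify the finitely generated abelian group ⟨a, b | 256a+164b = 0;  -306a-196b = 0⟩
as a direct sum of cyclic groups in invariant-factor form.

Answer: M ≅ ℤ/2 ⊕ ℤ/4

Derivation:
rank_ℚ(R)=2; free=2−2=0
SNF(R) diag = [2, 4] → torsion [2, 4]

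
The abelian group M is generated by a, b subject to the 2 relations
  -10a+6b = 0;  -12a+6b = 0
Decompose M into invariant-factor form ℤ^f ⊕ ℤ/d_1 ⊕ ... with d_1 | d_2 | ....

rank_ℚ(R)=2; free=2−2=0
SNF(R) diag = [2, 6] → torsion [2, 6]

Answer: M ≅ ℤ/2 ⊕ ℤ/6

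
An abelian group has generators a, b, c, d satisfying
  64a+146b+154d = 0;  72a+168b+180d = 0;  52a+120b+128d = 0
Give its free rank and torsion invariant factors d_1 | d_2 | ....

rank_ℚ(R)=3; free=4−3=1
SNF(R) diag = [2, 4, 12] → torsion [2, 4, 12]

Answer: M ≅ ℤ^1 ⊕ ℤ/2 ⊕ ℤ/4 ⊕ ℤ/12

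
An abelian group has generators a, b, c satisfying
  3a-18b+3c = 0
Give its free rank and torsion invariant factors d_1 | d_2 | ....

Answer: M ≅ ℤ^2 ⊕ ℤ/3

Derivation:
rank_ℚ(R)=1; free=3−1=2
SNF(R) diag = [3] → torsion [3]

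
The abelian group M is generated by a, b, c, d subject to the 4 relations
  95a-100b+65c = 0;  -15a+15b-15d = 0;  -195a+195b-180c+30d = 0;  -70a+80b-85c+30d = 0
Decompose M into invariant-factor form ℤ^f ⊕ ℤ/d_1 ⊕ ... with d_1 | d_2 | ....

Answer: M ≅ ℤ/5 ⊕ ℤ/15 ⊕ ℤ/45 ⊕ ℤ/135

Derivation:
rank_ℚ(R)=4; free=4−4=0
SNF(R) diag = [5, 15, 45, 135] → torsion [5, 15, 45, 135]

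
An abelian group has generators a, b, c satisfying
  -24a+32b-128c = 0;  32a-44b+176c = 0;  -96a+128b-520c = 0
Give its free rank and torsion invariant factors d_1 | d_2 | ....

Answer: M ≅ ℤ/4 ⊕ ℤ/8 ⊕ ℤ/8

Derivation:
rank_ℚ(R)=3; free=3−3=0
SNF(R) diag = [4, 8, 8] → torsion [4, 8, 8]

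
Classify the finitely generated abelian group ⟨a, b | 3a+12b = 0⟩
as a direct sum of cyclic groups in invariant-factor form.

rank_ℚ(R)=1; free=2−1=1
SNF(R) diag = [3] → torsion [3]

Answer: M ≅ ℤ^1 ⊕ ℤ/3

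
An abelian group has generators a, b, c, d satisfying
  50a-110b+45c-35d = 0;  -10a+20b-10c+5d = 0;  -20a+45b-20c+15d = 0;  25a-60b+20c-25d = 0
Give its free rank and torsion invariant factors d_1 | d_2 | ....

Answer: M ≅ ℤ/5 ⊕ ℤ/5 ⊕ ℤ/5 ⊕ ℤ/5

Derivation:
rank_ℚ(R)=4; free=4−4=0
SNF(R) diag = [5, 5, 5, 5] → torsion [5, 5, 5, 5]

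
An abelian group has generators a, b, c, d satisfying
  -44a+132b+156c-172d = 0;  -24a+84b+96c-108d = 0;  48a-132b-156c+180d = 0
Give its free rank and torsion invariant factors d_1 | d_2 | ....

Answer: M ≅ ℤ^1 ⊕ ℤ/4 ⊕ ℤ/12 ⊕ ℤ/36

Derivation:
rank_ℚ(R)=3; free=4−3=1
SNF(R) diag = [4, 12, 36] → torsion [4, 12, 36]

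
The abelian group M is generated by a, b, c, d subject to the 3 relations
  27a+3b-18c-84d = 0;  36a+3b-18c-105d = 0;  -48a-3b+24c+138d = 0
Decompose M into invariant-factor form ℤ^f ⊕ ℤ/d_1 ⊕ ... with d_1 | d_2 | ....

Answer: M ≅ ℤ^1 ⊕ ℤ/3 ⊕ ℤ/3 ⊕ ℤ/3

Derivation:
rank_ℚ(R)=3; free=4−3=1
SNF(R) diag = [3, 3, 3] → torsion [3, 3, 3]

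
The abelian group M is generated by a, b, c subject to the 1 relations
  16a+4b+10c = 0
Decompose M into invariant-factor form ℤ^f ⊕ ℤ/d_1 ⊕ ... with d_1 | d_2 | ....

rank_ℚ(R)=1; free=3−1=2
SNF(R) diag = [2] → torsion [2]

Answer: M ≅ ℤ^2 ⊕ ℤ/2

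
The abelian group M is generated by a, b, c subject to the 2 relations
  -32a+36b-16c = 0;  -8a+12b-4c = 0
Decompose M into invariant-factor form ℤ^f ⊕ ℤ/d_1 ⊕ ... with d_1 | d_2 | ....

rank_ℚ(R)=2; free=3−2=1
SNF(R) diag = [4, 12] → torsion [4, 12]

Answer: M ≅ ℤ^1 ⊕ ℤ/4 ⊕ ℤ/12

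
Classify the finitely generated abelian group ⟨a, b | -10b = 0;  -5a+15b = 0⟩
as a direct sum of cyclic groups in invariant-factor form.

Answer: M ≅ ℤ/5 ⊕ ℤ/10

Derivation:
rank_ℚ(R)=2; free=2−2=0
SNF(R) diag = [5, 10] → torsion [5, 10]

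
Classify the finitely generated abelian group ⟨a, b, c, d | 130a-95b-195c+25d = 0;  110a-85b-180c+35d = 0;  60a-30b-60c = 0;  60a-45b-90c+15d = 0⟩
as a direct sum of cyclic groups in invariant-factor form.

Answer: M ≅ ℤ/5 ⊕ ℤ/15 ⊕ ℤ/30 ⊕ ℤ/30

Derivation:
rank_ℚ(R)=4; free=4−4=0
SNF(R) diag = [5, 15, 30, 30] → torsion [5, 15, 30, 30]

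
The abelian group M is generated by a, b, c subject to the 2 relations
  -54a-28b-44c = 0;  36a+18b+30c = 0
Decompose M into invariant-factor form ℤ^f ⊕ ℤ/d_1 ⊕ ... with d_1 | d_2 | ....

Answer: M ≅ ℤ^1 ⊕ ℤ/2 ⊕ ℤ/6

Derivation:
rank_ℚ(R)=2; free=3−2=1
SNF(R) diag = [2, 6] → torsion [2, 6]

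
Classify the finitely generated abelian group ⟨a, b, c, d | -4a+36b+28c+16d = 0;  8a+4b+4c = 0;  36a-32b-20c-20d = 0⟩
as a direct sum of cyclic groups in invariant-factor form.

rank_ℚ(R)=3; free=4−3=1
SNF(R) diag = [4, 4, 4] → torsion [4, 4, 4]

Answer: M ≅ ℤ^1 ⊕ ℤ/4 ⊕ ℤ/4 ⊕ ℤ/4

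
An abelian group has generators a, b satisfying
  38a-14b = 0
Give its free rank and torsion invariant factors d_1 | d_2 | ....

Answer: M ≅ ℤ^1 ⊕ ℤ/2

Derivation:
rank_ℚ(R)=1; free=2−1=1
SNF(R) diag = [2] → torsion [2]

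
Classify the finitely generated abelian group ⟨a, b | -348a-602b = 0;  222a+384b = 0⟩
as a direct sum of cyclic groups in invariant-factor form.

Answer: M ≅ ℤ/2 ⊕ ℤ/6

Derivation:
rank_ℚ(R)=2; free=2−2=0
SNF(R) diag = [2, 6] → torsion [2, 6]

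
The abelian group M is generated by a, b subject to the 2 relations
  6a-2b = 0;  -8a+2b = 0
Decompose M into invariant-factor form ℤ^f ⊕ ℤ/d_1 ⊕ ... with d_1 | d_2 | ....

Answer: M ≅ ℤ/2 ⊕ ℤ/2

Derivation:
rank_ℚ(R)=2; free=2−2=0
SNF(R) diag = [2, 2] → torsion [2, 2]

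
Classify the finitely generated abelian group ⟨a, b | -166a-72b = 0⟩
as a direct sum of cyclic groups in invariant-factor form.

rank_ℚ(R)=1; free=2−1=1
SNF(R) diag = [2] → torsion [2]

Answer: M ≅ ℤ^1 ⊕ ℤ/2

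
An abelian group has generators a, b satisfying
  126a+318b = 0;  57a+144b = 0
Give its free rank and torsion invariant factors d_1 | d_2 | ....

rank_ℚ(R)=2; free=2−2=0
SNF(R) diag = [3, 6] → torsion [3, 6]

Answer: M ≅ ℤ/3 ⊕ ℤ/6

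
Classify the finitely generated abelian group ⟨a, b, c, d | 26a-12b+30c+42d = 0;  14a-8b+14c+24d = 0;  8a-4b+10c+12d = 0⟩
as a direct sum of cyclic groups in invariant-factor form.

rank_ℚ(R)=3; free=4−3=1
SNF(R) diag = [2, 2, 6] → torsion [2, 2, 6]

Answer: M ≅ ℤ^1 ⊕ ℤ/2 ⊕ ℤ/2 ⊕ ℤ/6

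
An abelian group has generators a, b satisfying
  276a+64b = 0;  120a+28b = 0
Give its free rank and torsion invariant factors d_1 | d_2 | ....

Answer: M ≅ ℤ/4 ⊕ ℤ/12

Derivation:
rank_ℚ(R)=2; free=2−2=0
SNF(R) diag = [4, 12] → torsion [4, 12]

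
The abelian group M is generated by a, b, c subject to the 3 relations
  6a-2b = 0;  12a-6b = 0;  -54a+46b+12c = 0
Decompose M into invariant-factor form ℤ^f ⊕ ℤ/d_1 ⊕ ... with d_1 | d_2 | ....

rank_ℚ(R)=3; free=3−3=0
SNF(R) diag = [2, 6, 12] → torsion [2, 6, 12]

Answer: M ≅ ℤ/2 ⊕ ℤ/6 ⊕ ℤ/12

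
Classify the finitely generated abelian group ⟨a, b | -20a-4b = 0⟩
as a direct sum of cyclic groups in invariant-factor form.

Answer: M ≅ ℤ^1 ⊕ ℤ/4

Derivation:
rank_ℚ(R)=1; free=2−1=1
SNF(R) diag = [4] → torsion [4]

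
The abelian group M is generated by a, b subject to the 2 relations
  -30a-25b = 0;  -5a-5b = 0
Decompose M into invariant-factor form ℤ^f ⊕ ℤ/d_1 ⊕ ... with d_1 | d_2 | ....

Answer: M ≅ ℤ/5 ⊕ ℤ/5

Derivation:
rank_ℚ(R)=2; free=2−2=0
SNF(R) diag = [5, 5] → torsion [5, 5]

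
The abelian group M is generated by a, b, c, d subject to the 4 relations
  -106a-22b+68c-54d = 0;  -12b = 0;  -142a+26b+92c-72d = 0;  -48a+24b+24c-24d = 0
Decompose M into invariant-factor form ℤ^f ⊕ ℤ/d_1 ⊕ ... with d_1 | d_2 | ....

rank_ℚ(R)=4; free=4−4=0
SNF(R) diag = [2, 6, 12, 24] → torsion [2, 6, 12, 24]

Answer: M ≅ ℤ/2 ⊕ ℤ/6 ⊕ ℤ/12 ⊕ ℤ/24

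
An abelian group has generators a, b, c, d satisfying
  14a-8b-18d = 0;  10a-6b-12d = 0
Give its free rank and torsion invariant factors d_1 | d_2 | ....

Answer: M ≅ ℤ^2 ⊕ ℤ/2 ⊕ ℤ/2

Derivation:
rank_ℚ(R)=2; free=4−2=2
SNF(R) diag = [2, 2] → torsion [2, 2]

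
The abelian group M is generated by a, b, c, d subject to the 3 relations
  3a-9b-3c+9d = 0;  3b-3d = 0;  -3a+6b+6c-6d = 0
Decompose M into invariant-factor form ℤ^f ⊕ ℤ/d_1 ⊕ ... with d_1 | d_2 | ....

rank_ℚ(R)=3; free=4−3=1
SNF(R) diag = [3, 3, 3] → torsion [3, 3, 3]

Answer: M ≅ ℤ^1 ⊕ ℤ/3 ⊕ ℤ/3 ⊕ ℤ/3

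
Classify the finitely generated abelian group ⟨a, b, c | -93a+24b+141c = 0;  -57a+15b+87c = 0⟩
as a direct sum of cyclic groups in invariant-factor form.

rank_ℚ(R)=2; free=3−2=1
SNF(R) diag = [3, 9] → torsion [3, 9]

Answer: M ≅ ℤ^1 ⊕ ℤ/3 ⊕ ℤ/9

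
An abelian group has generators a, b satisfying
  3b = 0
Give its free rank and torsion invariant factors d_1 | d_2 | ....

Answer: M ≅ ℤ^1 ⊕ ℤ/3

Derivation:
rank_ℚ(R)=1; free=2−1=1
SNF(R) diag = [3] → torsion [3]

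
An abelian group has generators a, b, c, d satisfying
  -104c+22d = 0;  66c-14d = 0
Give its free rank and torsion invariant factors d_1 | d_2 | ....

Answer: M ≅ ℤ^2 ⊕ ℤ/2 ⊕ ℤ/2

Derivation:
rank_ℚ(R)=2; free=4−2=2
SNF(R) diag = [2, 2] → torsion [2, 2]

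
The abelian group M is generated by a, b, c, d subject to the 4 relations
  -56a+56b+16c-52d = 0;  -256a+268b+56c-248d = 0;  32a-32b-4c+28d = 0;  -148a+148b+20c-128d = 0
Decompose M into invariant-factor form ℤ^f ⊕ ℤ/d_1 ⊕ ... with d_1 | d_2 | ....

Answer: M ≅ ℤ/4 ⊕ ℤ/12 ⊕ ℤ/12 ⊕ ℤ/12

Derivation:
rank_ℚ(R)=4; free=4−4=0
SNF(R) diag = [4, 12, 12, 12] → torsion [4, 12, 12, 12]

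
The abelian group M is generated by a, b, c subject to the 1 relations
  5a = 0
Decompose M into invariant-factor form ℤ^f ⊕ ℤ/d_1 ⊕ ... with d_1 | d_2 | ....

rank_ℚ(R)=1; free=3−1=2
SNF(R) diag = [5] → torsion [5]

Answer: M ≅ ℤ^2 ⊕ ℤ/5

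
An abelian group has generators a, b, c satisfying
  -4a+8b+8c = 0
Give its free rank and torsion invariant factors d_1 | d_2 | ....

rank_ℚ(R)=1; free=3−1=2
SNF(R) diag = [4] → torsion [4]

Answer: M ≅ ℤ^2 ⊕ ℤ/4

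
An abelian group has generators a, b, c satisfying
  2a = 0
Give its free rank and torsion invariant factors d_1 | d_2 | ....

rank_ℚ(R)=1; free=3−1=2
SNF(R) diag = [2] → torsion [2]

Answer: M ≅ ℤ^2 ⊕ ℤ/2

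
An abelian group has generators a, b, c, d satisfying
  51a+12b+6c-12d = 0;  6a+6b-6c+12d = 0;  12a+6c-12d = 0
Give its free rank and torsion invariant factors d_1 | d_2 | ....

rank_ℚ(R)=3; free=4−3=1
SNF(R) diag = [3, 6, 6] → torsion [3, 6, 6]

Answer: M ≅ ℤ^1 ⊕ ℤ/3 ⊕ ℤ/6 ⊕ ℤ/6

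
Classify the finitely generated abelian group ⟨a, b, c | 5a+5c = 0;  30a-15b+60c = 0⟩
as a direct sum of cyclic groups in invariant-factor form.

rank_ℚ(R)=2; free=3−2=1
SNF(R) diag = [5, 15] → torsion [5, 15]

Answer: M ≅ ℤ^1 ⊕ ℤ/5 ⊕ ℤ/15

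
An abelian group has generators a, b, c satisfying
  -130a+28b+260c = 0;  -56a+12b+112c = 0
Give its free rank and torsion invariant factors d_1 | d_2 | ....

rank_ℚ(R)=2; free=3−2=1
SNF(R) diag = [2, 4] → torsion [2, 4]

Answer: M ≅ ℤ^1 ⊕ ℤ/2 ⊕ ℤ/4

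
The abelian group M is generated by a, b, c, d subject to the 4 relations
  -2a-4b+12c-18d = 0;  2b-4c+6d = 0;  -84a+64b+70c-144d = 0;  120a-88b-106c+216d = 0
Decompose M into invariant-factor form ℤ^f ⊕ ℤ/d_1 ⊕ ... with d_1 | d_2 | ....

rank_ℚ(R)=4; free=4−4=0
SNF(R) diag = [2, 2, 6, 12] → torsion [2, 2, 6, 12]

Answer: M ≅ ℤ/2 ⊕ ℤ/2 ⊕ ℤ/6 ⊕ ℤ/12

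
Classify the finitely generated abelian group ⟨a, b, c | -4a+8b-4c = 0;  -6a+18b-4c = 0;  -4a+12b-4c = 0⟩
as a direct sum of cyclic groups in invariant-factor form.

rank_ℚ(R)=3; free=3−3=0
SNF(R) diag = [2, 4, 4] → torsion [2, 4, 4]

Answer: M ≅ ℤ/2 ⊕ ℤ/4 ⊕ ℤ/4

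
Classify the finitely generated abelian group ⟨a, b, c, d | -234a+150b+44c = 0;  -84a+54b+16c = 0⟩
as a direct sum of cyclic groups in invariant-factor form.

Answer: M ≅ ℤ^2 ⊕ ℤ/2 ⊕ ℤ/6

Derivation:
rank_ℚ(R)=2; free=4−2=2
SNF(R) diag = [2, 6] → torsion [2, 6]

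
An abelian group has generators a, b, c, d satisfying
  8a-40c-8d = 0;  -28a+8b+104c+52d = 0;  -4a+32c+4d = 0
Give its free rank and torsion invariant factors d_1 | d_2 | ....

rank_ℚ(R)=3; free=4−3=1
SNF(R) diag = [4, 8, 24] → torsion [4, 8, 24]

Answer: M ≅ ℤ^1 ⊕ ℤ/4 ⊕ ℤ/8 ⊕ ℤ/24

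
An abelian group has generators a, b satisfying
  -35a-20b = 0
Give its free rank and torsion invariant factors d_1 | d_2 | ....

Answer: M ≅ ℤ^1 ⊕ ℤ/5

Derivation:
rank_ℚ(R)=1; free=2−1=1
SNF(R) diag = [5] → torsion [5]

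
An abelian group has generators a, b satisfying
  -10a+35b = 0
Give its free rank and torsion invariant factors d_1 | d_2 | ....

rank_ℚ(R)=1; free=2−1=1
SNF(R) diag = [5] → torsion [5]

Answer: M ≅ ℤ^1 ⊕ ℤ/5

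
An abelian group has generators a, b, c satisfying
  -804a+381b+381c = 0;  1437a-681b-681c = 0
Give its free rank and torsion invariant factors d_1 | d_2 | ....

Answer: M ≅ ℤ^1 ⊕ ℤ/3 ⊕ ℤ/9

Derivation:
rank_ℚ(R)=2; free=3−2=1
SNF(R) diag = [3, 9] → torsion [3, 9]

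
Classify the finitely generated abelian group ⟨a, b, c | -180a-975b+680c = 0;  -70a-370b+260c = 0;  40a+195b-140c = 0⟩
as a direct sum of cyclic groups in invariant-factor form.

rank_ℚ(R)=3; free=3−3=0
SNF(R) diag = [5, 10, 20] → torsion [5, 10, 20]

Answer: M ≅ ℤ/5 ⊕ ℤ/10 ⊕ ℤ/20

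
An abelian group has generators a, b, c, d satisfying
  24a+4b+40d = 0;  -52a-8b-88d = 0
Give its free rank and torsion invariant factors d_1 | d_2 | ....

rank_ℚ(R)=2; free=4−2=2
SNF(R) diag = [4, 4] → torsion [4, 4]

Answer: M ≅ ℤ^2 ⊕ ℤ/4 ⊕ ℤ/4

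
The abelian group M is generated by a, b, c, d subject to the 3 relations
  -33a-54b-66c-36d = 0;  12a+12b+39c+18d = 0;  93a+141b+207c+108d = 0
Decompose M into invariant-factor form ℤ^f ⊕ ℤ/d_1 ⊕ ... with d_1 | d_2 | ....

rank_ℚ(R)=3; free=4−3=1
SNF(R) diag = [3, 3, 9] → torsion [3, 3, 9]

Answer: M ≅ ℤ^1 ⊕ ℤ/3 ⊕ ℤ/3 ⊕ ℤ/9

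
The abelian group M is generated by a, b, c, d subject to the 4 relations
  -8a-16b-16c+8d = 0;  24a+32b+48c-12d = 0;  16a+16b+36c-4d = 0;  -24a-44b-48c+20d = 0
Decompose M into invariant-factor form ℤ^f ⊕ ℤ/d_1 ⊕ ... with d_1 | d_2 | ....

rank_ℚ(R)=4; free=4−4=0
SNF(R) diag = [4, 4, 4, 8] → torsion [4, 4, 4, 8]

Answer: M ≅ ℤ/4 ⊕ ℤ/4 ⊕ ℤ/4 ⊕ ℤ/8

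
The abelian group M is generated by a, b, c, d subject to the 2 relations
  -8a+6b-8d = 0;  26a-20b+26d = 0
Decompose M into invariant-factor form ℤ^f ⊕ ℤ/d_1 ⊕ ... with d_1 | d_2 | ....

Answer: M ≅ ℤ^2 ⊕ ℤ/2 ⊕ ℤ/2

Derivation:
rank_ℚ(R)=2; free=4−2=2
SNF(R) diag = [2, 2] → torsion [2, 2]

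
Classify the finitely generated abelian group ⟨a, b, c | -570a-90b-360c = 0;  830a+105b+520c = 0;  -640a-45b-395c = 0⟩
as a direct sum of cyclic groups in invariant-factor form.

rank_ℚ(R)=3; free=3−3=0
SNF(R) diag = [5, 15, 30] → torsion [5, 15, 30]

Answer: M ≅ ℤ/5 ⊕ ℤ/15 ⊕ ℤ/30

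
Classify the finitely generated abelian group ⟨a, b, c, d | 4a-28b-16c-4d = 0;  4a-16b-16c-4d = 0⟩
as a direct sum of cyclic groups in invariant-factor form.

rank_ℚ(R)=2; free=4−2=2
SNF(R) diag = [4, 12] → torsion [4, 12]

Answer: M ≅ ℤ^2 ⊕ ℤ/4 ⊕ ℤ/12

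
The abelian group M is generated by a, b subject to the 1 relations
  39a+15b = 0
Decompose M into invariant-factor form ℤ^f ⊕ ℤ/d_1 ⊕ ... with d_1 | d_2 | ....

rank_ℚ(R)=1; free=2−1=1
SNF(R) diag = [3] → torsion [3]

Answer: M ≅ ℤ^1 ⊕ ℤ/3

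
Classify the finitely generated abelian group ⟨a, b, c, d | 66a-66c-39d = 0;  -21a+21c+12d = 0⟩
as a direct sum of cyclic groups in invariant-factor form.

rank_ℚ(R)=2; free=4−2=2
SNF(R) diag = [3, 9] → torsion [3, 9]

Answer: M ≅ ℤ^2 ⊕ ℤ/3 ⊕ ℤ/9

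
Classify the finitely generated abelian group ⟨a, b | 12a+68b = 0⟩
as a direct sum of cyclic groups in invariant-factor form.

Answer: M ≅ ℤ^1 ⊕ ℤ/4

Derivation:
rank_ℚ(R)=1; free=2−1=1
SNF(R) diag = [4] → torsion [4]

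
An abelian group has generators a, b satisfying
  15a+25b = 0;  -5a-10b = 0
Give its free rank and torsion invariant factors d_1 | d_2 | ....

Answer: M ≅ ℤ/5 ⊕ ℤ/5

Derivation:
rank_ℚ(R)=2; free=2−2=0
SNF(R) diag = [5, 5] → torsion [5, 5]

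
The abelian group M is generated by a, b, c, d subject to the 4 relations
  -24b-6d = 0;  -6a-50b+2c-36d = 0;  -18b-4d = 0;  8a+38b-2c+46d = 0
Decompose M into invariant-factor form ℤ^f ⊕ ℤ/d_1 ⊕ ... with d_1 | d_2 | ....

Answer: M ≅ ℤ/2 ⊕ ℤ/2 ⊕ ℤ/2 ⊕ ℤ/6

Derivation:
rank_ℚ(R)=4; free=4−4=0
SNF(R) diag = [2, 2, 2, 6] → torsion [2, 2, 2, 6]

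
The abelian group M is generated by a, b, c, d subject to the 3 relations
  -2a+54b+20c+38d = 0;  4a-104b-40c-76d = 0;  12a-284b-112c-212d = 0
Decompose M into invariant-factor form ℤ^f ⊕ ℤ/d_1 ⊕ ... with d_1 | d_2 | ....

Answer: M ≅ ℤ^1 ⊕ ℤ/2 ⊕ ℤ/4 ⊕ ℤ/8

Derivation:
rank_ℚ(R)=3; free=4−3=1
SNF(R) diag = [2, 4, 8] → torsion [2, 4, 8]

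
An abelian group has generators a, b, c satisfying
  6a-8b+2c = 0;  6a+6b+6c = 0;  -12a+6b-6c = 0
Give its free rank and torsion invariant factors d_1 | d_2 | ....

Answer: M ≅ ℤ/2 ⊕ ℤ/6 ⊕ ℤ/6

Derivation:
rank_ℚ(R)=3; free=3−3=0
SNF(R) diag = [2, 6, 6] → torsion [2, 6, 6]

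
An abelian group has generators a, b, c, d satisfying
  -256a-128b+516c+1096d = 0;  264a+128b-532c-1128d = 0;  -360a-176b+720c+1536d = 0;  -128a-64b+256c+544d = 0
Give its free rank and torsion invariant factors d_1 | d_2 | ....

rank_ℚ(R)=4; free=4−4=0
SNF(R) diag = [4, 8, 16, 32] → torsion [4, 8, 16, 32]

Answer: M ≅ ℤ/4 ⊕ ℤ/8 ⊕ ℤ/16 ⊕ ℤ/32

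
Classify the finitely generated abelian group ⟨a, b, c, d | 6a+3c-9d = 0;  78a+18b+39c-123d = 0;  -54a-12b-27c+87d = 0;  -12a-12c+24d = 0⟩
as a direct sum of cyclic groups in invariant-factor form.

Answer: M ≅ ℤ/3 ⊕ ℤ/6 ⊕ ℤ/6 ⊕ ℤ/12

Derivation:
rank_ℚ(R)=4; free=4−4=0
SNF(R) diag = [3, 6, 6, 12] → torsion [3, 6, 6, 12]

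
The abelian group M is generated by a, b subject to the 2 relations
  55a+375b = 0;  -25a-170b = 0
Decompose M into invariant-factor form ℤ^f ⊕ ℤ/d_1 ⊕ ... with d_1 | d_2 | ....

Answer: M ≅ ℤ/5 ⊕ ℤ/5

Derivation:
rank_ℚ(R)=2; free=2−2=0
SNF(R) diag = [5, 5] → torsion [5, 5]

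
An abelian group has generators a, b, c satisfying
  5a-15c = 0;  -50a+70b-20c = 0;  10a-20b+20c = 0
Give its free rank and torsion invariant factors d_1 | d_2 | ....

rank_ℚ(R)=3; free=3−3=0
SNF(R) diag = [5, 10, 10] → torsion [5, 10, 10]

Answer: M ≅ ℤ/5 ⊕ ℤ/10 ⊕ ℤ/10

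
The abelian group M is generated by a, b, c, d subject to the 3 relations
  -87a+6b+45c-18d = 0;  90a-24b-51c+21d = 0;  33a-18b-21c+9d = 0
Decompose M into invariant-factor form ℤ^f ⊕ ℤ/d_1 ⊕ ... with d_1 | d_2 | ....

rank_ℚ(R)=3; free=4−3=1
SNF(R) diag = [3, 3, 3] → torsion [3, 3, 3]

Answer: M ≅ ℤ^1 ⊕ ℤ/3 ⊕ ℤ/3 ⊕ ℤ/3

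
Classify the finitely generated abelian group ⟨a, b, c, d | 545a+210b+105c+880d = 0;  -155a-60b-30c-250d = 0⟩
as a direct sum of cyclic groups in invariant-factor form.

Answer: M ≅ ℤ^2 ⊕ ℤ/5 ⊕ ℤ/15

Derivation:
rank_ℚ(R)=2; free=4−2=2
SNF(R) diag = [5, 15] → torsion [5, 15]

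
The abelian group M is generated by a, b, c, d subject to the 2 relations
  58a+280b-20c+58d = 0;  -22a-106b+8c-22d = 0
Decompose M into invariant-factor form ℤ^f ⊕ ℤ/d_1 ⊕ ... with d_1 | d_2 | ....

Answer: M ≅ ℤ^2 ⊕ ℤ/2 ⊕ ℤ/6

Derivation:
rank_ℚ(R)=2; free=4−2=2
SNF(R) diag = [2, 6] → torsion [2, 6]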